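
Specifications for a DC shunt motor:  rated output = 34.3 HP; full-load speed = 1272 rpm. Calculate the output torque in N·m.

192 N·m

P_out = 34.3 × 746 = 25588 W
ω = 2π × 1272/60 = 133.2 rad/s
τ = P_out/ω = 25588/133.2 = 192 N·m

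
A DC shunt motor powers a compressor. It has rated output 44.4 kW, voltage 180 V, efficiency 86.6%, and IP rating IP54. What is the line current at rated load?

285 A

P_out = 44.4 kW = 44400 W
P_in = P_out / η = 44400 / 0.866 = 51270 W
I = P_in / V = 51270 / 180 = 285 A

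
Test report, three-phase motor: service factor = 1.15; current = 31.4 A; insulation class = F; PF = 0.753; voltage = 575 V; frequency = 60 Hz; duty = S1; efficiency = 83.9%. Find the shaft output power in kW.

19.8 kW

P_in = √3·V·I·cosφ = 1.732 × 575 × 31.4 × 0.753 = 23547 W
P_out = η·P_in = 0.839 × 23547 = 19756 W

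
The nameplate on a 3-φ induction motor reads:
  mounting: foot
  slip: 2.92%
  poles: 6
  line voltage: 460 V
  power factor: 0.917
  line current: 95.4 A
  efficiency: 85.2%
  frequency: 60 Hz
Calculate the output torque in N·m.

487 N·m

P_in = √3·V·I·cosφ = 1.732 × 460 × 95.4 × 0.917 = 69698 W
P_out = η·P_in = 0.852 × 69698 = 59383 W
n_s = 120×60/6 = 1200 rpm; n = 1200×(1−0.0292) = 1165 rpm
ω = 2π×1165/60 = 122 rad/s
τ = P_out/ω = 59383/122 = 487 N·m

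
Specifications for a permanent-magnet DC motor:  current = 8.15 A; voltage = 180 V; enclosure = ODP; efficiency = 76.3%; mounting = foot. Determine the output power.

P_in = V·I = 180 × 8.15 = 1467 W
P_out = η·P_in = 0.763 × 1467 = 1119 W

1.12 kW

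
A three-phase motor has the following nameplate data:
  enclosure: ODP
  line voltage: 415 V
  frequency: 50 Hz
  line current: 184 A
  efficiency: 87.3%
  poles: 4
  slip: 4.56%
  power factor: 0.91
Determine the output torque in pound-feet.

517 lb·ft

P_in = √3·V·I·cosφ = 1.732 × 415 × 184 × 0.91 = 120353 W
P_out = η·P_in = 0.873 × 120353 = 105068 W
n_s = 120×50/4 = 1500 rpm; n = 1500×(1−0.0456) = 1432 rpm
ω = 2π×1432/60 = 150 rad/s
τ = P_out/ω = 105068/150 = 700.5 N·m
In lb·ft: 700.5/1.356 = 517 lb·ft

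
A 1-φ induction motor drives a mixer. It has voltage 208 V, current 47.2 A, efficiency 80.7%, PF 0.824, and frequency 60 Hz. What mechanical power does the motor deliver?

6.53 kW

P_in = V·I·cosφ = 208 × 47.2 × 0.824 = 8090 W
P_out = η·P_in = 0.807 × 8090 = 6529 W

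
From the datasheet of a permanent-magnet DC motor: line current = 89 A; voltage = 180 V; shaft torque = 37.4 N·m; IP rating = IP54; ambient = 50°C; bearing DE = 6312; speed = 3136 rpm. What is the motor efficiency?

76.7 %

ω = 2π × 3136/60 = 328.4 rad/s; P_out = τω = 37.4 × 328.4 = 12282 W
P_in = V·I = 180 × 89 = 16020 W
η = P_out / P_in = 12282 / 16020 = 0.767 = 76.7%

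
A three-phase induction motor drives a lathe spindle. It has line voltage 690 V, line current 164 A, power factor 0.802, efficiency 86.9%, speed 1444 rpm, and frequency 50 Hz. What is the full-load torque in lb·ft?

P_in = √3·V·I·cosφ = 1.732 × 690 × 164 × 0.802 = 157186 W
P_out = η·P_in = 0.869 × 157186 = 136595 W
n = 1444 rpm
ω = 2π×1444/60 = 151.2 rad/s
τ = P_out/ω = 136595/151.2 = 903.4 N·m
In lb·ft: 903.4/1.356 = 666 lb·ft

666 lb·ft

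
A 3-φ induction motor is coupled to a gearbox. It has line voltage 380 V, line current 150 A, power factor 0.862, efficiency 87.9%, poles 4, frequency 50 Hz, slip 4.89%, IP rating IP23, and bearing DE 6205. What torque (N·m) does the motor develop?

P_in = √3·V·I·cosφ = 1.732 × 380 × 150 × 0.862 = 85100 W
P_out = η·P_in = 0.879 × 85100 = 74803 W
n_s = 120×50/4 = 1500 rpm; n = 1500×(1−0.0489) = 1427 rpm
ω = 2π×1427/60 = 149.4 rad/s
τ = P_out/ω = 74803/149.4 = 501 N·m

501 N·m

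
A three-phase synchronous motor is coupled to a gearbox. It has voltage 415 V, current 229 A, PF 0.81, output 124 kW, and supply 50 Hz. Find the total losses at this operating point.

P_in = √3·V·I·cosφ = 1.732×415×229×0.81 = 133327 W
P_out = 124000 W
Losses = P_in − P_out = 133327 − 124000 = 9327 W

9330 W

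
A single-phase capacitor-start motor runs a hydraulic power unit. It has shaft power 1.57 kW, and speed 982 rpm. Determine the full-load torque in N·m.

ω = 2π × 982/60 = 102.8 rad/s
τ = P/ω = 1570/102.8 = 15.3 N·m

15.3 N·m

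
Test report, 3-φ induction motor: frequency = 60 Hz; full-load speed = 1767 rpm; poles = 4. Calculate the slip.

n_s = 120f/p = 120×60/4 = 1800 rpm
s = (n_s − n)/n_s = (1800 − 1767)/1800 = 0.0183

1.83 %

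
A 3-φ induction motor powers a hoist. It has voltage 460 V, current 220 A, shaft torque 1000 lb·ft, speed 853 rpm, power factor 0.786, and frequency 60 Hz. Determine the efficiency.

τ = 1000 lb·ft × 1.356 = 1356 N·m
ω = 2π × 853/60 = 89.33 rad/s; P_out = τω = 1356 × 89.33 = 121131 W
P_in = √3·V_L·I_L·cosφ = 1.732 × 460 × 220 × 0.786 = 137769 W
η = P_out / P_in = 121131 / 137769 = 0.879 = 87.9%

87.9 %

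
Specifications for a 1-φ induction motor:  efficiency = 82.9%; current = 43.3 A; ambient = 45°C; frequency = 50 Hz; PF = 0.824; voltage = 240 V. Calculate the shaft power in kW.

7.1 kW

P_in = V·I·cosφ = 240 × 43.3 × 0.824 = 8563 W
P_out = η·P_in = 0.829 × 8563 = 7099 W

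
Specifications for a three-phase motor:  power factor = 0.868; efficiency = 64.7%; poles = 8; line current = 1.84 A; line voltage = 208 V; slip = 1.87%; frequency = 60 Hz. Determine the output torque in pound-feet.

P_in = √3·V·I·cosφ = 1.732 × 208 × 1.84 × 0.868 = 575 W
P_out = η·P_in = 0.647 × 575 = 372 W
n_s = 120×60/8 = 900 rpm; n = 900×(1−0.0187) = 883 rpm
ω = 2π×883/60 = 92.47 rad/s
τ = P_out/ω = 372/92.47 = 4.023 N·m
In lb·ft: 4.023/1.356 = 2.97 lb·ft

2.97 lb·ft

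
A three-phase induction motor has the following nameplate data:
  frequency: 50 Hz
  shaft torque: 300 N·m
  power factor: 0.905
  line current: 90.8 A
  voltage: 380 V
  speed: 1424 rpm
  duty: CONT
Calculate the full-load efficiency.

82.7 %

ω = 2π × 1424/60 = 149.1 rad/s; P_out = τω = 300 × 149.1 = 44730 W
P_in = √3·V_L·I_L·cosφ = 1.732 × 380 × 90.8 × 0.905 = 54084 W
η = P_out / P_in = 44730 / 54084 = 0.827 = 82.7%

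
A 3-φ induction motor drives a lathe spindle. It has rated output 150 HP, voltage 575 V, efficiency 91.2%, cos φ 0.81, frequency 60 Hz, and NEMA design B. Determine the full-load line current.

P_out = 150 × 746 = 111900 W
P_in = P_out / η = 111900 / 0.912 = 122697 W
I_L = P_in / (√3·V_L·cosφ) = 122697 / (1.732 × 575 × 0.81) = 152 A

152 A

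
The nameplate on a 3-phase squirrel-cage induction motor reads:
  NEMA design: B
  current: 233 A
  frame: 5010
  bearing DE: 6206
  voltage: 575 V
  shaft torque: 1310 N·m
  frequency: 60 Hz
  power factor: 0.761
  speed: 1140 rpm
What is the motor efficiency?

ω = 2π × 1140/60 = 119.4 rad/s; P_out = τω = 1310 × 119.4 = 156414 W
P_in = √3·V_L·I_L·cosφ = 1.732 × 575 × 233 × 0.761 = 176586 W
η = P_out / P_in = 156414 / 176586 = 0.886 = 88.6%

88.6 %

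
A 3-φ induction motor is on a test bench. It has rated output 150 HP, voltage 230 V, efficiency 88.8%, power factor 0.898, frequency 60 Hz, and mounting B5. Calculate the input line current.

352 A

P_out = 150 × 746 = 111900 W
P_in = P_out / η = 111900 / 0.888 = 126014 W
I_L = P_in / (√3·V_L·cosφ) = 126014 / (1.732 × 230 × 0.898) = 352 A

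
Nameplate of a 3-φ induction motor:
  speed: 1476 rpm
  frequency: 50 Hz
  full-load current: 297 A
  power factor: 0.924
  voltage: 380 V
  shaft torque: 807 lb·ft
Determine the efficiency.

93.6 %

τ = 807 lb·ft × 1.356 = 1094 N·m
ω = 2π × 1476/60 = 154.6 rad/s; P_out = τω = 1094 × 154.6 = 169132 W
P_in = √3·V_L·I_L·cosφ = 1.732 × 380 × 297 × 0.924 = 180618 W
η = P_out / P_in = 169132 / 180618 = 0.936 = 93.6%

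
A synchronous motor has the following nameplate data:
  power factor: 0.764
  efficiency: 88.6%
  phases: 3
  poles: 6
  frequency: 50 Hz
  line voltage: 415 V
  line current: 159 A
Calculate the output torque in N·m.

P_in = √3·V·I·cosφ = 1.732 × 415 × 159 × 0.764 = 87315 W
P_out = η·P_in = 0.886 × 87315 = 77361 W
n = n_s = 120×50/6 = 1000 rpm (synchronous)
ω = 2π×1000/60 = 104.7 rad/s
τ = P_out/ω = 77361/104.7 = 739 N·m

739 N·m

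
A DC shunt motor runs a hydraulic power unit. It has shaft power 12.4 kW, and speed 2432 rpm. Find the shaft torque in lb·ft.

ω = 2π × 2432/60 = 254.7 rad/s
τ = P/ω = 12400/254.7 = 48.68 N·m
In lb·ft: 48.68/1.356 = 35.9 lb·ft

35.9 lb·ft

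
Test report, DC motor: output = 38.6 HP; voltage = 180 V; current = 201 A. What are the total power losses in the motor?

7.38 kW

P_in = V·I = 180×201 = 36180 W
P_out = 38.6×746 = 28796 W
Losses = P_in − P_out = 36180 − 28796 = 7384 W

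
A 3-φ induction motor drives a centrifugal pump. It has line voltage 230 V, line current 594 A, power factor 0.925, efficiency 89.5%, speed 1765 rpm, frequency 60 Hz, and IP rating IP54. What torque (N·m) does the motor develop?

1060 N·m

P_in = √3·V·I·cosφ = 1.732 × 230 × 594 × 0.925 = 218879 W
P_out = η·P_in = 0.895 × 218879 = 195897 W
n = 1765 rpm
ω = 2π×1765/60 = 184.8 rad/s
τ = P_out/ω = 195897/184.8 = 1060 N·m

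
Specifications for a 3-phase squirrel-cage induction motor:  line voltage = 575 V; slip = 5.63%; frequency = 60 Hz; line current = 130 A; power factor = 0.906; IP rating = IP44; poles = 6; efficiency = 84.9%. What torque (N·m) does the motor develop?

P_in = √3·V·I·cosφ = 1.732 × 575 × 130 × 0.906 = 117297 W
P_out = η·P_in = 0.849 × 117297 = 99585 W
n_s = 120×60/6 = 1200 rpm; n = 1200×(1−0.0563) = 1132 rpm
ω = 2π×1132/60 = 118.5 rad/s
τ = P_out/ω = 99585/118.5 = 840 N·m

840 N·m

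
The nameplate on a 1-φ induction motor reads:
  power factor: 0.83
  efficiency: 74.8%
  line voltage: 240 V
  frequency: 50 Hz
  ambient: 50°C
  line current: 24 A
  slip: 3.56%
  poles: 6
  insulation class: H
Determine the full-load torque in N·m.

35.4 N·m

P_in = V·I·cosφ = 240 × 24 × 0.83 = 4781 W
P_out = η·P_in = 0.748 × 4781 = 3576 W
n_s = 120×50/6 = 1000 rpm; n = 1000×(1−0.0356) = 964 rpm
ω = 2π×964/60 = 100.9 rad/s
τ = P_out/ω = 3576/100.9 = 35.4 N·m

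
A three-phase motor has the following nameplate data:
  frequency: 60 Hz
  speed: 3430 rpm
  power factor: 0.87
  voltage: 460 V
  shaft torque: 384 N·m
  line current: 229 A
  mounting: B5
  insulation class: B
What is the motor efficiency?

ω = 2π × 3430/60 = 359.2 rad/s; P_out = τω = 384 × 359.2 = 137933 W
P_in = √3·V_L·I_L·cosφ = 1.732 × 460 × 229 × 0.87 = 158731 W
η = P_out / P_in = 137933 / 158731 = 0.869 = 86.9%

86.9 %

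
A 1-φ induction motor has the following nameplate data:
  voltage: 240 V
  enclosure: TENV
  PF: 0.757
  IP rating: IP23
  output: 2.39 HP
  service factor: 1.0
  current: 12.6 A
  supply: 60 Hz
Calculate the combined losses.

P_in = V·I·cosφ = 240×12.6×0.757 = 2289 W
P_out = 2.39×746 = 1783 W
Losses = P_in − P_out = 2289 − 1783 = 506 W

506 W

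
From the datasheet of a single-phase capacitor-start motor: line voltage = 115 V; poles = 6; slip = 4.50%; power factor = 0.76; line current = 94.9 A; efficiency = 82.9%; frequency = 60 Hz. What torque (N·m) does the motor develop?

P_in = V·I·cosφ = 115 × 94.9 × 0.76 = 8294 W
P_out = η·P_in = 0.829 × 8294 = 6876 W
n_s = 120×60/6 = 1200 rpm; n = 1200×(1−0.045) = 1146 rpm
ω = 2π×1146/60 = 120 rad/s
τ = P_out/ω = 6876/120 = 57.3 N·m

57.3 N·m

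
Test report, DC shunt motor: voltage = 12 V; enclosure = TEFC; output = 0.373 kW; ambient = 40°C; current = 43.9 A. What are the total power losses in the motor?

P_in = V·I = 12×43.9 = 527 W
P_out = 373 W
Losses = P_in − P_out = 527 − 373 = 154 W

154 W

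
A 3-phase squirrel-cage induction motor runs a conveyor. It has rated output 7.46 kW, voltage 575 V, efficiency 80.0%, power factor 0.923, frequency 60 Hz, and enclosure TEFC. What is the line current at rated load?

P_out = 7.46 kW = 7460 W
P_in = P_out / η = 7460 / 0.800 = 9325 W
I_L = P_in / (√3·V_L·cosφ) = 9325 / (1.732 × 575 × 0.923) = 10.1 A

10.1 A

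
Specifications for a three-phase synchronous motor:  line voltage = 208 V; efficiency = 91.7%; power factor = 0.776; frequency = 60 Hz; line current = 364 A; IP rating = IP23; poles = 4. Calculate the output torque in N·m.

495 N·m

P_in = √3·V·I·cosφ = 1.732 × 208 × 364 × 0.776 = 101759 W
P_out = η·P_in = 0.917 × 101759 = 93313 W
n = n_s = 120×60/4 = 1800 rpm (synchronous)
ω = 2π×1800/60 = 188.5 rad/s
τ = P_out/ω = 93313/188.5 = 495 N·m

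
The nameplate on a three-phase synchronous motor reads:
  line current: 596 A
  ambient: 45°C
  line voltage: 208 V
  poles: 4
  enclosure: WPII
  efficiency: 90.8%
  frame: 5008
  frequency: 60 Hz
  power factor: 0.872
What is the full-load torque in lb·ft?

665 lb·ft

P_in = √3·V·I·cosφ = 1.732 × 208 × 596 × 0.872 = 187229 W
P_out = η·P_in = 0.908 × 187229 = 170004 W
n = n_s = 120×60/4 = 1800 rpm (synchronous)
ω = 2π×1800/60 = 188.5 rad/s
τ = P_out/ω = 170004/188.5 = 901.9 N·m
In lb·ft: 901.9/1.356 = 665 lb·ft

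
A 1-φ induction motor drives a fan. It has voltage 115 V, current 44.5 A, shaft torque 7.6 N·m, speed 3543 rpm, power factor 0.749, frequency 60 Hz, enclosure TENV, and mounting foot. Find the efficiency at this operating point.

ω = 2π × 3543/60 = 371 rad/s; P_out = τω = 7.6 × 371 = 2820 W
P_in = V·I·cosφ = 115 × 44.5 × 0.749 = 3833 W
η = P_out / P_in = 2820 / 3833 = 0.736 = 73.6%

73.6 %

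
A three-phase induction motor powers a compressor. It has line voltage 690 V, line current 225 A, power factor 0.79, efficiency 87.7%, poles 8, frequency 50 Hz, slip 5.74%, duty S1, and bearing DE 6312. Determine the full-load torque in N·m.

P_in = √3·V·I·cosφ = 1.732 × 690 × 225 × 0.79 = 212425 W
P_out = η·P_in = 0.877 × 212425 = 186297 W
n_s = 120×50/8 = 750 rpm; n = 750×(1−0.0574) = 707 rpm
ω = 2π×707/60 = 74.04 rad/s
τ = P_out/ω = 186297/74.04 = 2520 N·m

2520 N·m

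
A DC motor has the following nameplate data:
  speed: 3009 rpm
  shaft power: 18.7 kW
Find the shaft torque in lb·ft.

ω = 2π × 3009/60 = 315.1 rad/s
τ = P/ω = 18700/315.1 = 59.35 N·m
In lb·ft: 59.35/1.356 = 43.8 lb·ft

43.8 lb·ft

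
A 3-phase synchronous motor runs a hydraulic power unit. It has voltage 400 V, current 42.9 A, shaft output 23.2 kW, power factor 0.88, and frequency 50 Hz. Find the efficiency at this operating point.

88.7 %

P_out = 23.2 kW = 23200 W
P_in = √3·V_L·I_L·cosφ = 1.732 × 400 × 42.9 × 0.88 = 26155 W
η = P_out / P_in = 23200 / 26155 = 0.887 = 88.7%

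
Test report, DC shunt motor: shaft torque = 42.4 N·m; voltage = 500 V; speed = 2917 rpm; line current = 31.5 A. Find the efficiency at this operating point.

82.2 %

ω = 2π × 2917/60 = 305.5 rad/s; P_out = τω = 42.4 × 305.5 = 12953 W
P_in = V·I = 500 × 31.5 = 15750 W
η = P_out / P_in = 12953 / 15750 = 0.822 = 82.2%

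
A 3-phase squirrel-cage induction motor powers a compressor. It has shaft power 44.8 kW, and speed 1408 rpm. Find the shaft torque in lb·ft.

ω = 2π × 1408/60 = 147.4 rad/s
τ = P/ω = 44800/147.4 = 303.9 N·m
In lb·ft: 303.9/1.356 = 224 lb·ft

224 lb·ft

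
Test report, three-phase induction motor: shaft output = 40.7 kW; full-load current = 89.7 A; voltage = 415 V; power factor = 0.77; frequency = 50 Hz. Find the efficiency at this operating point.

82.0 %

P_out = 40.7 kW = 40700 W
P_in = √3·V_L·I_L·cosφ = 1.732 × 415 × 89.7 × 0.77 = 49645 W
η = P_out / P_in = 40700 / 49645 = 0.820 = 82.0%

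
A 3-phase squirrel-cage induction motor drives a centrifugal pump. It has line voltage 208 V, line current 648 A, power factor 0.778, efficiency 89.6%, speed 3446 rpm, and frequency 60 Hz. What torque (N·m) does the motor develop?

P_in = √3·V·I·cosφ = 1.732 × 208 × 648 × 0.778 = 181621 W
P_out = η·P_in = 0.896 × 181621 = 162732 W
n = 3446 rpm
ω = 2π×3446/60 = 360.9 rad/s
τ = P_out/ω = 162732/360.9 = 451 N·m

451 N·m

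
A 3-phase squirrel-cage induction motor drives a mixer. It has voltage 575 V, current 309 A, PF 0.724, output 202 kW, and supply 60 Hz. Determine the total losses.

20800 W

P_in = √3·V·I·cosφ = 1.732×575×309×0.724 = 222799 W
P_out = 202000 W
Losses = P_in − P_out = 222799 − 202000 = 20799 W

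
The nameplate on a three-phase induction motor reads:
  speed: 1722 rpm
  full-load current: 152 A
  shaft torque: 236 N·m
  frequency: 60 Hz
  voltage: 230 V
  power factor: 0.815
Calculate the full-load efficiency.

86.2 %

ω = 2π × 1722/60 = 180.3 rad/s; P_out = τω = 236 × 180.3 = 42551 W
P_in = √3·V_L·I_L·cosφ = 1.732 × 230 × 152 × 0.815 = 49349 W
η = P_out / P_in = 42551 / 49349 = 0.862 = 86.2%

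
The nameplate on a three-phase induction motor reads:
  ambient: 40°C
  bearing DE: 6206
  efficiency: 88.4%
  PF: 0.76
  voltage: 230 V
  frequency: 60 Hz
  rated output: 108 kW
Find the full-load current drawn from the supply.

P_out = 108 kW = 108000 W
P_in = P_out / η = 108000 / 0.884 = 122172 W
I_L = P_in / (√3·V_L·cosφ) = 122172 / (1.732 × 230 × 0.76) = 404 A

404 A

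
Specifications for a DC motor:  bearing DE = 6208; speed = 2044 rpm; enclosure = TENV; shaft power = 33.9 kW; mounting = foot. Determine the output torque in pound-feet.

117 lb·ft

ω = 2π × 2044/60 = 214 rad/s
τ = P/ω = 33900/214 = 158.4 N·m
In lb·ft: 158.4/1.356 = 117 lb·ft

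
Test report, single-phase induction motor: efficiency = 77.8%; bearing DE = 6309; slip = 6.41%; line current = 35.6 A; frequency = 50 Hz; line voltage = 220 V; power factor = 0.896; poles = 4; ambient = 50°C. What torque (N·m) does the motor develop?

37.1 N·m

P_in = V·I·cosφ = 220 × 35.6 × 0.896 = 7017 W
P_out = η·P_in = 0.778 × 7017 = 5459 W
n_s = 120×50/4 = 1500 rpm; n = 1500×(1−0.0641) = 1404 rpm
ω = 2π×1404/60 = 147 rad/s
τ = P_out/ω = 5459/147 = 37.1 N·m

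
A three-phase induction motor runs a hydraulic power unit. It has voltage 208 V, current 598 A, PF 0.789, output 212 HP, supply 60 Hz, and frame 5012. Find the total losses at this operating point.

11.8 kW

P_in = √3·V·I·cosφ = 1.732×208×598×0.789 = 169977 W
P_out = 212×746 = 158152 W
Losses = P_in − P_out = 169977 − 158152 = 11825 W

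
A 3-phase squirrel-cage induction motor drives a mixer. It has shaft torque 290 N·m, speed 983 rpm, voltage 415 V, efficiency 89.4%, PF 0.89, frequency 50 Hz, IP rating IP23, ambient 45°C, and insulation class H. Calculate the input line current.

52.2 A

ω = 2π×983/60 = 102.9 rad/s; P_out = τω = 290 × 102.9 = 29841 W
P_in = P_out / η = 29841 / 0.894 = 33379 W
I_L = P_in / (√3·V_L·cosφ) = 33379 / (1.732 × 415 × 0.89) = 52.2 A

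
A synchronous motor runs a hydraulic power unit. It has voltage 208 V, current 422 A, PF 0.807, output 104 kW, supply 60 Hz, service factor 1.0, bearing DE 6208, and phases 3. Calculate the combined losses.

P_in = √3·V·I·cosφ = 1.732×208×422×0.807 = 122687 W
P_out = 104000 W
Losses = P_in − P_out = 122687 − 104000 = 18687 W

18.7 kW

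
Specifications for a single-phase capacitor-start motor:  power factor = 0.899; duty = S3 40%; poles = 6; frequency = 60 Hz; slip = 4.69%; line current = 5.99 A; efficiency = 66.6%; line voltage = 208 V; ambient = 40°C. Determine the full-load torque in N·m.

P_in = V·I·cosφ = 208 × 5.99 × 0.899 = 1120 W
P_out = η·P_in = 0.666 × 1120 = 746 W
n_s = 120×60/6 = 1200 rpm; n = 1200×(1−0.0469) = 1144 rpm
ω = 2π×1144/60 = 119.8 rad/s
τ = P_out/ω = 746/119.8 = 6.23 N·m

6.23 N·m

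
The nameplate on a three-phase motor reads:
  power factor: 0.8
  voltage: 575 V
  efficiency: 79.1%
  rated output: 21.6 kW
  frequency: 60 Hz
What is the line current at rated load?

34.3 A

P_out = 21.6 kW = 21600 W
P_in = P_out / η = 21600 / 0.791 = 27307 W
I_L = P_in / (√3·V_L·cosφ) = 27307 / (1.732 × 575 × 0.8) = 34.3 A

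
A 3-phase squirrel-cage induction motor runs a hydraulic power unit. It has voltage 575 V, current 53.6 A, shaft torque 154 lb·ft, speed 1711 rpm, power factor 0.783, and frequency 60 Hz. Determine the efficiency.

τ = 154 lb·ft × 1.356 = 208.8 N·m
ω = 2π × 1711/60 = 179.2 rad/s; P_out = τω = 208.8 × 179.2 = 37417 W
P_in = √3·V_L·I_L·cosφ = 1.732 × 575 × 53.6 × 0.783 = 41797 W
η = P_out / P_in = 37417 / 41797 = 0.895 = 89.5%

89.5 %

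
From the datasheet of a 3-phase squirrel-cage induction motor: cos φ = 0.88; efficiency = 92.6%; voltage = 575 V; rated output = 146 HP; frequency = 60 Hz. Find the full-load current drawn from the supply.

134 A

P_out = 146 × 746 = 108916 W
P_in = P_out / η = 108916 / 0.926 = 117620 W
I_L = P_in / (√3·V_L·cosφ) = 117620 / (1.732 × 575 × 0.88) = 134 A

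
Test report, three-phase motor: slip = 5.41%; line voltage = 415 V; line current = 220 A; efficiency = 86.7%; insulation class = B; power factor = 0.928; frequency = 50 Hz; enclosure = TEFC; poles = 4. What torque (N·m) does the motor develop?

P_in = √3·V·I·cosφ = 1.732 × 415 × 220 × 0.928 = 146746 W
P_out = η·P_in = 0.867 × 146746 = 127229 W
n_s = 120×50/4 = 1500 rpm; n = 1500×(1−0.0541) = 1419 rpm
ω = 2π×1419/60 = 148.6 rad/s
τ = P_out/ω = 127229/148.6 = 856 N·m

856 N·m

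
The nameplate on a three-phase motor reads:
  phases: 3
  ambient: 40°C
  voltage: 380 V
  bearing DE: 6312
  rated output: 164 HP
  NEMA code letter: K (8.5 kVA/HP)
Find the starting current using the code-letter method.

2120 A

S_LR = 8.5 × 164 = 1394 kVA
I_LR = S_LR/(√3·V_L) = 1394000/(1.732×380) = 2120 A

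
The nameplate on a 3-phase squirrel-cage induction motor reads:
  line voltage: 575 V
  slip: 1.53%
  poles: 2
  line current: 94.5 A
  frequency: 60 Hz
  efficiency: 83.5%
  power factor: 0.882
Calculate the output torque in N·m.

P_in = √3·V·I·cosφ = 1.732 × 575 × 94.5 × 0.882 = 83007 W
P_out = η·P_in = 0.835 × 83007 = 69311 W
n_s = 120×60/2 = 3600 rpm; n = 3600×(1−0.0153) = 3545 rpm
ω = 2π×3545/60 = 371.2 rad/s
τ = P_out/ω = 69311/371.2 = 187 N·m

187 N·m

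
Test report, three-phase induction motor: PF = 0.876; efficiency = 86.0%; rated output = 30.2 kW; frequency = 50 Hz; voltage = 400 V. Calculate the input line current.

P_out = 30.2 kW = 30200 W
P_in = P_out / η = 30200 / 0.860 = 35116 W
I_L = P_in / (√3·V_L·cosφ) = 35116 / (1.732 × 400 × 0.876) = 57.9 A

57.9 A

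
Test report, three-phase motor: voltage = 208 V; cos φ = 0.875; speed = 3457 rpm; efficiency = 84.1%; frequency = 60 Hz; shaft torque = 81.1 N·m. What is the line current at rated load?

111 A

ω = 2π×3457/60 = 362 rad/s; P_out = τω = 81.1 × 362 = 29358 W
P_in = P_out / η = 29358 / 0.841 = 34908 W
I_L = P_in / (√3·V_L·cosφ) = 34908 / (1.732 × 208 × 0.875) = 111 A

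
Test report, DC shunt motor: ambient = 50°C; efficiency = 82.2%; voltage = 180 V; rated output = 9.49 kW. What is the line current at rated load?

64.1 A

P_out = 9.49 kW = 9490 W
P_in = P_out / η = 9490 / 0.822 = 11545 W
I = P_in / V = 11545 / 180 = 64.1 A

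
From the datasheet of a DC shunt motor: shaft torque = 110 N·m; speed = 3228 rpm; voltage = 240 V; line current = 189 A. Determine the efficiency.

ω = 2π × 3228/60 = 338 rad/s; P_out = τω = 110 × 338 = 37180 W
P_in = V·I = 240 × 189 = 45360 W
η = P_out / P_in = 37180 / 45360 = 0.820 = 82.0%

82.0 %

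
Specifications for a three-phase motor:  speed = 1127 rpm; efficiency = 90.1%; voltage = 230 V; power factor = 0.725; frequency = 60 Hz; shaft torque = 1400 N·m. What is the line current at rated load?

ω = 2π×1127/60 = 118 rad/s; P_out = τω = 1400 × 118 = 165200 W
P_in = P_out / η = 165200 / 0.901 = 183352 W
I_L = P_in / (√3·V_L·cosφ) = 183352 / (1.732 × 230 × 0.725) = 635 A

635 A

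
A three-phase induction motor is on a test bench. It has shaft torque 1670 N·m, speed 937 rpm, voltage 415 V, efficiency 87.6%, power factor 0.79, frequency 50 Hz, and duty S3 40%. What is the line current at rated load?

ω = 2π×937/60 = 98.12 rad/s; P_out = τω = 1670 × 98.12 = 163860 W
P_in = P_out / η = 163860 / 0.876 = 187055 W
I_L = P_in / (√3·V_L·cosφ) = 187055 / (1.732 × 415 × 0.79) = 329 A

329 A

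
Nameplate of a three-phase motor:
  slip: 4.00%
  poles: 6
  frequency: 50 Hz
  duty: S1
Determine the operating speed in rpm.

960 rpm

n_s = 120f/p = 120×50/6 = 1000 rpm
n = n_s(1 − s) = 1000 × (1 − 0.04) = 960 rpm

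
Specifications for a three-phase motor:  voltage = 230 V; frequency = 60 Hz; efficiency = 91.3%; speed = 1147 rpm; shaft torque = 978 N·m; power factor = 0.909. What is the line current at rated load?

ω = 2π×1147/60 = 120.1 rad/s; P_out = τω = 978 × 120.1 = 117458 W
P_in = P_out / η = 117458 / 0.913 = 128651 W
I_L = P_in / (√3·V_L·cosφ) = 128651 / (1.732 × 230 × 0.909) = 355 A

355 A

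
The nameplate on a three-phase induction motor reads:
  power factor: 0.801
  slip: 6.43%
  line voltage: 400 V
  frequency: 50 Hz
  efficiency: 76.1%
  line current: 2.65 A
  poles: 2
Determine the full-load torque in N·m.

3.81 N·m

P_in = √3·V·I·cosφ = 1.732 × 400 × 2.65 × 0.801 = 1471 W
P_out = η·P_in = 0.761 × 1471 = 1119 W
n_s = 120×50/2 = 3000 rpm; n = 3000×(1−0.0643) = 2807 rpm
ω = 2π×2807/60 = 293.9 rad/s
τ = P_out/ω = 1119/293.9 = 3.81 N·m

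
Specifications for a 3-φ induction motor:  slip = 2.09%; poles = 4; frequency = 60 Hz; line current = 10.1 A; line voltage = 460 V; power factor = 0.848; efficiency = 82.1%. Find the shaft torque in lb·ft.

22.4 lb·ft

P_in = √3·V·I·cosφ = 1.732 × 460 × 10.1 × 0.848 = 6824 W
P_out = η·P_in = 0.821 × 6824 = 5603 W
n_s = 120×60/4 = 1800 rpm; n = 1800×(1−0.0209) = 1762 rpm
ω = 2π×1762/60 = 184.5 rad/s
τ = P_out/ω = 5603/184.5 = 30.37 N·m
In lb·ft: 30.37/1.356 = 22.4 lb·ft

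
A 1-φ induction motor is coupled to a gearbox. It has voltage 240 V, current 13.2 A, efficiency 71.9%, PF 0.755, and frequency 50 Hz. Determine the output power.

1.72 kW

P_in = V·I·cosφ = 240 × 13.2 × 0.755 = 2392 W
P_out = η·P_in = 0.719 × 2392 = 1720 W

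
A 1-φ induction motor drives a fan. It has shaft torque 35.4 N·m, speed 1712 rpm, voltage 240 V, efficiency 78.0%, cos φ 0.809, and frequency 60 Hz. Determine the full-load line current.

41.9 A

ω = 2π×1712/60 = 179.3 rad/s; P_out = τω = 35.4 × 179.3 = 6347 W
P_in = P_out / η = 6347 / 0.780 = 8137 W
I = P_in / (V·cosφ) = 8137 / (240 × 0.809) = 41.9 A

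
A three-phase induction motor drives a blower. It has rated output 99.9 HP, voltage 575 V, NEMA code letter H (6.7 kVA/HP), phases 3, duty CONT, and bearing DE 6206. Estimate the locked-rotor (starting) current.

672 A

S_LR = 6.7 × 99.9 = 669.33 kVA
I_LR = S_LR/(√3·V_L) = 669330/(1.732×575) = 672 A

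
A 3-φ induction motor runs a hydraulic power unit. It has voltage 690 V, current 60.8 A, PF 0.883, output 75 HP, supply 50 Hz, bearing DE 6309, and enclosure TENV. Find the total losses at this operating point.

P_in = √3·V·I·cosφ = 1.732×690×60.8×0.883 = 64160 W
P_out = 75×746 = 55950 W
Losses = P_in − P_out = 64160 − 55950 = 8210 W

8210 W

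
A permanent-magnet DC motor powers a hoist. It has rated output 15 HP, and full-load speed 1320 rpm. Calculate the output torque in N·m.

P_out = 15 × 746 = 11190 W
ω = 2π × 1320/60 = 138.2 rad/s
τ = P_out/ω = 11190/138.2 = 81 N·m

81 N·m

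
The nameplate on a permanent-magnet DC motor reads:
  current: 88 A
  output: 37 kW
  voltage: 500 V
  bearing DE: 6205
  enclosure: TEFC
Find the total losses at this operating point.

7000 W

P_in = V·I = 500×88 = 44000 W
P_out = 37000 W
Losses = P_in − P_out = 44000 − 37000 = 7000 W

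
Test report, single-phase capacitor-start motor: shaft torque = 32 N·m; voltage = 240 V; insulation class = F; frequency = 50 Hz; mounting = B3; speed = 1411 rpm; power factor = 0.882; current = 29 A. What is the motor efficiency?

ω = 2π × 1411/60 = 147.8 rad/s; P_out = τω = 32 × 147.8 = 4730 W
P_in = V·I·cosφ = 240 × 29 × 0.882 = 6139 W
η = P_out / P_in = 4730 / 6139 = 0.770 = 77.0%

77.0 %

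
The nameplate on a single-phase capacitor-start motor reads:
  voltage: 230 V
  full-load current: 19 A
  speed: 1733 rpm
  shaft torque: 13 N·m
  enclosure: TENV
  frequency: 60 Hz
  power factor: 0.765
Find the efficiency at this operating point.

ω = 2π × 1733/60 = 181.5 rad/s; P_out = τω = 13 × 181.5 = 2360 W
P_in = V·I·cosφ = 230 × 19 × 0.765 = 3343 W
η = P_out / P_in = 2360 / 3343 = 0.706 = 70.6%

70.6 %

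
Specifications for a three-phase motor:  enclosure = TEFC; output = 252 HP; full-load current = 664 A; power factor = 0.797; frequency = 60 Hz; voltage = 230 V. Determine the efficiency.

89.2 %

P_out = 252 × 746 = 187992 W
P_in = √3·V_L·I_L·cosφ = 1.732 × 230 × 664 × 0.797 = 210815 W
η = P_out / P_in = 187992 / 210815 = 0.892 = 89.2%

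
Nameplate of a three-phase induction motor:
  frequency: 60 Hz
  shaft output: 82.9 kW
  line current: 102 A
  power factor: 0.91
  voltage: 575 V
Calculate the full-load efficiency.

89.7 %

P_out = 82.9 kW = 82900 W
P_in = √3·V_L·I_L·cosφ = 1.732 × 575 × 102 × 0.91 = 92439 W
η = P_out / P_in = 82900 / 92439 = 0.897 = 89.7%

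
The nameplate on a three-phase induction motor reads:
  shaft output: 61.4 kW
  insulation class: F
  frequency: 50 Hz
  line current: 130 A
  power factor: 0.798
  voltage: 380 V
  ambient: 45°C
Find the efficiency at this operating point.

89.9 %

P_out = 61.4 kW = 61400 W
P_in = √3·V_L·I_L·cosφ = 1.732 × 380 × 130 × 0.798 = 68278 W
η = P_out / P_in = 61400 / 68278 = 0.899 = 89.9%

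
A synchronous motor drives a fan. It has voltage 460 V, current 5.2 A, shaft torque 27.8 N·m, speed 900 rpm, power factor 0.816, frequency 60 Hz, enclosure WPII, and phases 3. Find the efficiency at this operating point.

ω = 2π × 900/60 = 94.25 rad/s; P_out = τω = 27.8 × 94.25 = 2620 W
P_in = √3·V_L·I_L·cosφ = 1.732 × 460 × 5.2 × 0.816 = 3381 W
η = P_out / P_in = 2620 / 3381 = 0.775 = 77.5%

77.5 %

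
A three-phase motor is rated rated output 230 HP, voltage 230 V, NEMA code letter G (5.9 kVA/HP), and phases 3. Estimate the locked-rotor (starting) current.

S_LR = 5.9 × 230 = 1357 kVA
I_LR = S_LR/(√3·V_L) = 1357000/(1.732×230) = 3410 A

3410 A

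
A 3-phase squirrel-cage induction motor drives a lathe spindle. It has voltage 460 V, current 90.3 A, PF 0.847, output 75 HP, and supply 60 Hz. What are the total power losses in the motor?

P_in = √3·V·I·cosφ = 1.732×460×90.3×0.847 = 60936 W
P_out = 75×746 = 55950 W
Losses = P_in − P_out = 60936 − 55950 = 4986 W

4990 W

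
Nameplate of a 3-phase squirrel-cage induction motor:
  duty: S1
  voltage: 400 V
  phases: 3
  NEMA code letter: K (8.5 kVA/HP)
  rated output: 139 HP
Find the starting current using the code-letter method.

S_LR = 8.5 × 139 = 1181.5 kVA
I_LR = S_LR/(√3·V_L) = 1181500/(1.732×400) = 1710 A

1710 A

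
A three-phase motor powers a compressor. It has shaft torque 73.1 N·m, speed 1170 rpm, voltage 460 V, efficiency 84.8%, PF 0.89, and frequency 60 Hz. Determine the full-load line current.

ω = 2π×1170/60 = 122.5 rad/s; P_out = τω = 73.1 × 122.5 = 8955 W
P_in = P_out / η = 8955 / 0.848 = 10560 W
I_L = P_in / (√3·V_L·cosφ) = 10560 / (1.732 × 460 × 0.89) = 14.9 A

14.9 A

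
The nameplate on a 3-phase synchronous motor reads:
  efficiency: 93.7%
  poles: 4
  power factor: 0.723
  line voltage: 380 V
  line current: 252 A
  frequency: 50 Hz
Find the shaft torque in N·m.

P_in = √3·V·I·cosφ = 1.732 × 380 × 252 × 0.723 = 119914 W
P_out = η·P_in = 0.937 × 119914 = 112359 W
n = n_s = 120×50/4 = 1500 rpm (synchronous)
ω = 2π×1500/60 = 157.1 rad/s
τ = P_out/ω = 112359/157.1 = 715 N·m

715 N·m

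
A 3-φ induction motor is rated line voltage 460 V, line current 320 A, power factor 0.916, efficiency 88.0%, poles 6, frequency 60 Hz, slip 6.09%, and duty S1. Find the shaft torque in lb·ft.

P_in = √3·V·I·cosφ = 1.732 × 460 × 320 × 0.916 = 233535 W
P_out = η·P_in = 0.88 × 233535 = 205511 W
n_s = 120×60/6 = 1200 rpm; n = 1200×(1−0.0609) = 1127 rpm
ω = 2π×1127/60 = 118 rad/s
τ = P_out/ω = 205511/118 = 1742 N·m
In lb·ft: 1742/1.356 = 1280 lb·ft

1280 lb·ft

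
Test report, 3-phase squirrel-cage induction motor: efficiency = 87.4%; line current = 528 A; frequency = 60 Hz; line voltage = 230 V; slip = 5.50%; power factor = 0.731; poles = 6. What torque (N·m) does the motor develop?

1130 N·m

P_in = √3·V·I·cosφ = 1.732 × 230 × 528 × 0.731 = 153754 W
P_out = η·P_in = 0.874 × 153754 = 134381 W
n_s = 120×60/6 = 1200 rpm; n = 1200×(1−0.055) = 1134 rpm
ω = 2π×1134/60 = 118.8 rad/s
τ = P_out/ω = 134381/118.8 = 1130 N·m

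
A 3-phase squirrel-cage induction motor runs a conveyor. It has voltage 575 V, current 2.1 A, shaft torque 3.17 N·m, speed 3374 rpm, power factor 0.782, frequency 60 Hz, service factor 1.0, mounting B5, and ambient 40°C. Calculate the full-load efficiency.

68.5 %

ω = 2π × 3374/60 = 353.3 rad/s; P_out = τω = 3.17 × 353.3 = 1120 W
P_in = √3·V_L·I_L·cosφ = 1.732 × 575 × 2.1 × 0.782 = 1635 W
η = P_out / P_in = 1120 / 1635 = 0.685 = 68.5%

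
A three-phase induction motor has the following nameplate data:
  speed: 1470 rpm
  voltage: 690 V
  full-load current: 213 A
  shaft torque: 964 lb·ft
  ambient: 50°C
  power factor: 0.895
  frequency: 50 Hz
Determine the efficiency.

τ = 964 lb·ft × 1.356 = 1307 N·m
ω = 2π × 1470/60 = 153.9 rad/s; P_out = τω = 1307 × 153.9 = 201147 W
P_in = √3·V_L·I_L·cosφ = 1.732 × 690 × 213 × 0.895 = 227824 W
η = P_out / P_in = 201147 / 227824 = 0.883 = 88.3%

88.3 %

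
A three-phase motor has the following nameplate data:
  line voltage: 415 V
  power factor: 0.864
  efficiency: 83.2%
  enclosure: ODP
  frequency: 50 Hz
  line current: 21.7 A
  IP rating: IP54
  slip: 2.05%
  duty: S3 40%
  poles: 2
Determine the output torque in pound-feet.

26.9 lb·ft

P_in = √3·V·I·cosφ = 1.732 × 415 × 21.7 × 0.864 = 13476 W
P_out = η·P_in = 0.832 × 13476 = 11212 W
n_s = 120×50/2 = 3000 rpm; n = 3000×(1−0.0205) = 2939 rpm
ω = 2π×2939/60 = 307.8 rad/s
τ = P_out/ω = 11212/307.8 = 36.43 N·m
In lb·ft: 36.43/1.356 = 26.9 lb·ft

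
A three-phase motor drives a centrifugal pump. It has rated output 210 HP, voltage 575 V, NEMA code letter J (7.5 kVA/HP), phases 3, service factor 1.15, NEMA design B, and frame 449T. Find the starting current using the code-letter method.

S_LR = 7.5 × 210 = 1575 kVA
I_LR = S_LR/(√3·V_L) = 1575000/(1.732×575) = 1580 A

1580 A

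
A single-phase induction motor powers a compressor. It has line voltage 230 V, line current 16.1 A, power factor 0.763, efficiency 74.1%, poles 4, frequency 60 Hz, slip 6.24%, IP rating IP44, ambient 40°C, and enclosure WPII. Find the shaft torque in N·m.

P_in = V·I·cosφ = 230 × 16.1 × 0.763 = 2825 W
P_out = η·P_in = 0.741 × 2825 = 2093 W
n_s = 120×60/4 = 1800 rpm; n = 1800×(1−0.0624) = 1688 rpm
ω = 2π×1688/60 = 176.8 rad/s
τ = P_out/ω = 2093/176.8 = 11.8 N·m

11.8 N·m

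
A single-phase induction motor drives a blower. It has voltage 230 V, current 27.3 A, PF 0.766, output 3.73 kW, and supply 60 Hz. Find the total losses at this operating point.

P_in = V·I·cosφ = 230×27.3×0.766 = 4810 W
P_out = 3730 W
Losses = P_in − P_out = 4810 − 3730 = 1080 W

1.08 kW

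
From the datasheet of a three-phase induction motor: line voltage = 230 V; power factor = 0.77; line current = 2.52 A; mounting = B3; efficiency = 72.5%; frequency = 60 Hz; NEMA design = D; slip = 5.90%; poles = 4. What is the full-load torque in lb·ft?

2.33 lb·ft

P_in = √3·V·I·cosφ = 1.732 × 230 × 2.52 × 0.77 = 773 W
P_out = η·P_in = 0.725 × 773 = 560 W
n_s = 120×60/4 = 1800 rpm; n = 1800×(1−0.059) = 1694 rpm
ω = 2π×1694/60 = 177.4 rad/s
τ = P_out/ω = 560/177.4 = 3.157 N·m
In lb·ft: 3.157/1.356 = 2.33 lb·ft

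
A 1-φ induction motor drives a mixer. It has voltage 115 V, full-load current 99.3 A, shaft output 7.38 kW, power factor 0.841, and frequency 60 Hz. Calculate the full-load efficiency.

76.8 %

P_out = 7.38 kW = 7380 W
P_in = V·I·cosφ = 115 × 99.3 × 0.841 = 9604 W
η = P_out / P_in = 7380 / 9604 = 0.768 = 76.8%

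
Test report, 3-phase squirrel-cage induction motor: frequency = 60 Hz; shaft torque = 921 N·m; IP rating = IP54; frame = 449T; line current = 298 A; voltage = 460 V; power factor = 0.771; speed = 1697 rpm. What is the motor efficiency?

89.4 %

ω = 2π × 1697/60 = 177.7 rad/s; P_out = τω = 921 × 177.7 = 163662 W
P_in = √3·V_L·I_L·cosφ = 1.732 × 460 × 298 × 0.771 = 183053 W
η = P_out / P_in = 163662 / 183053 = 0.894 = 89.4%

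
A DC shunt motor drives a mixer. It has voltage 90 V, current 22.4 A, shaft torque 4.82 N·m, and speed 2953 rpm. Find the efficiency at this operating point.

ω = 2π × 2953/60 = 309.2 rad/s; P_out = τω = 4.82 × 309.2 = 1490 W
P_in = V·I = 90 × 22.4 = 2016 W
η = P_out / P_in = 1490 / 2016 = 0.739 = 73.9%

73.9 %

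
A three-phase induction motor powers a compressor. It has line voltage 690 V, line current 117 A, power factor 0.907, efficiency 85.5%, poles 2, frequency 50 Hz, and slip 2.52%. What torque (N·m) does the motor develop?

P_in = √3·V·I·cosφ = 1.732 × 690 × 117 × 0.907 = 126821 W
P_out = η·P_in = 0.855 × 126821 = 108432 W
n_s = 120×50/2 = 3000 rpm; n = 3000×(1−0.0252) = 2924 rpm
ω = 2π×2924/60 = 306.2 rad/s
τ = P_out/ω = 108432/306.2 = 354 N·m

354 N·m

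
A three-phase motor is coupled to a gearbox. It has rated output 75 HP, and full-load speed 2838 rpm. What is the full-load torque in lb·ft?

P_out = 75 × 746 = 55950 W
ω = 2π × 2838/60 = 297.2 rad/s
τ = P_out/ω = 55950/297.2 = 188.3 N·m
In lb·ft: 188.3/1.356 = 139 lb·ft

139 lb·ft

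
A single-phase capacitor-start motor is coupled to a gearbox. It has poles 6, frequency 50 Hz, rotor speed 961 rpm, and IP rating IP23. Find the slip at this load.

n_s = 120f/p = 120×50/6 = 1000 rpm
s = (n_s − n)/n_s = (1000 − 961)/1000 = 0.0390

3.90 %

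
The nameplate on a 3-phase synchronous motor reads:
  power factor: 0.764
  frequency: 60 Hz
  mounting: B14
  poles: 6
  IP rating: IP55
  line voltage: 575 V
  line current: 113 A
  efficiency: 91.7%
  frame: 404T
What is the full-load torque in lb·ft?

463 lb·ft

P_in = √3·V·I·cosφ = 1.732 × 575 × 113 × 0.764 = 85978 W
P_out = η·P_in = 0.917 × 85978 = 78842 W
n = n_s = 120×60/6 = 1200 rpm (synchronous)
ω = 2π×1200/60 = 125.7 rad/s
τ = P_out/ω = 78842/125.7 = 627.2 N·m
In lb·ft: 627.2/1.356 = 463 lb·ft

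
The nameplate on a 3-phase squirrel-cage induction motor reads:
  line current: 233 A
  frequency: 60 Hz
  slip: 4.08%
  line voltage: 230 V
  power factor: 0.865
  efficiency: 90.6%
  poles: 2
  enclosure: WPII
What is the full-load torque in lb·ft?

148 lb·ft

P_in = √3·V·I·cosφ = 1.732 × 230 × 233 × 0.865 = 80287 W
P_out = η·P_in = 0.906 × 80287 = 72740 W
n_s = 120×60/2 = 3600 rpm; n = 3600×(1−0.0408) = 3453 rpm
ω = 2π×3453/60 = 361.6 rad/s
τ = P_out/ω = 72740/361.6 = 201.2 N·m
In lb·ft: 201.2/1.356 = 148 lb·ft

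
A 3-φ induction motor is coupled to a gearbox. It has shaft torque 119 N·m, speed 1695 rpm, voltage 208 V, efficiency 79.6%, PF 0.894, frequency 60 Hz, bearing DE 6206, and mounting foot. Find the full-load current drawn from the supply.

82.4 A

ω = 2π×1695/60 = 177.5 rad/s; P_out = τω = 119 × 177.5 = 21123 W
P_in = P_out / η = 21123 / 0.796 = 26536 W
I_L = P_in / (√3·V_L·cosφ) = 26536 / (1.732 × 208 × 0.894) = 82.4 A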